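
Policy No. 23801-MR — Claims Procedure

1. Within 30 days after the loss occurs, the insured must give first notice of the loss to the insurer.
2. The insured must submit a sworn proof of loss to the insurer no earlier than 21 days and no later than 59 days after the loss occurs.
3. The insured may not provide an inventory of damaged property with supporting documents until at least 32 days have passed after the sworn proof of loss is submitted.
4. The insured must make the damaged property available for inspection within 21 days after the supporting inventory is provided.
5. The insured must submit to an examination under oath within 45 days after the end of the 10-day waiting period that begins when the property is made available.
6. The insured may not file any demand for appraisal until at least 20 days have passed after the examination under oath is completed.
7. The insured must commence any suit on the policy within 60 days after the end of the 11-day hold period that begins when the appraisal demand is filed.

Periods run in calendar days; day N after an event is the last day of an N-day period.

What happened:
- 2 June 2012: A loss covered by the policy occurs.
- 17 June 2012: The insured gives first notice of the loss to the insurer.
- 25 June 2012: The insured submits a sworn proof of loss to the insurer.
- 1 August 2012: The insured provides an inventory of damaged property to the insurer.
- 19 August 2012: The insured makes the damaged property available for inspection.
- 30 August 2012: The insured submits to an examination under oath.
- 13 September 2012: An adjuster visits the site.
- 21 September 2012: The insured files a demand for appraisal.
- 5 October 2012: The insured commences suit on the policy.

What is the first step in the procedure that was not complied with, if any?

None — every step was satisfied

Step 1 — counting 30 days from 2 June 2012 (when the loss occurs) gives a deadline of 2 July 2012; 17 June 2012 is within that limit.
Step 2 — 21 and 59 days from 2 June 2012 (when the loss occurs) are 23 June 2012 and 31 July 2012 respectively; done 25 June 2012 — within the window.
Step 3 — must wait 32 days from 25 June 2012 (when the sworn proof of loss is submitted), so not before 27 July 2012; 1 August 2012 is on or after that date.
Step 4 — counting 21 days from 1 August 2012 (when the supporting inventory is provided) gives a deadline of 22 August 2012; done 19 August 2012 — timely.
Step 5 — counting 45 days from 29 August 2012 (end of the 10-day waiting period, which began when the property is made available on 19 August 2012) gives a deadline of 13 October 2012; 30 August 2012 is within that limit.
Step 6 — must wait 20 days from 30 August 2012 (when the examination under oath is completed), so not before 19 September 2012; 21 September 2012 is on or after that date.
Step 7 — counting 60 days from 2 October 2012 (end of the 11-day hold period, which began when the appraisal demand is filed on 21 September 2012) gives a deadline of 1 December 2012; completed 5 October 2012, before the deadline.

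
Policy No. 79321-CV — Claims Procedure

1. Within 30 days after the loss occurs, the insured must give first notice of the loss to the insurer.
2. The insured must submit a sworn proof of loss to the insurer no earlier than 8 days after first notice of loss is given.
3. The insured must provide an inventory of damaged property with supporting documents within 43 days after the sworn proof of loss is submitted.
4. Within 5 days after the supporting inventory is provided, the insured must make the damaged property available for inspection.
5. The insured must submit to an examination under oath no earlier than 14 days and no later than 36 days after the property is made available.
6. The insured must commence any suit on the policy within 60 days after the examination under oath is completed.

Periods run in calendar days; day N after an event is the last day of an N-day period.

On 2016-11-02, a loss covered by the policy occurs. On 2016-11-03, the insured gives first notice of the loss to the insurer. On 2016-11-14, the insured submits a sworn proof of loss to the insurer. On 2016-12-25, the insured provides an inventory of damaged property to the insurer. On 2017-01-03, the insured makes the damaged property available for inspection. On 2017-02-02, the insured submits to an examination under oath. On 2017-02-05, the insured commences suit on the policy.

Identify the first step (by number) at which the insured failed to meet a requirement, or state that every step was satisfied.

(1) due by 2016-11-02 + 30 days = 2016-12-02; 2016-11-03 is within that limit.
(2) permitted from 2016-11-03 + 8 days = 2016-11-11 onward; 2016-11-14 is on or after that date.
(3) due by 2016-11-14 + 43 days = 2016-12-27; done 2016-12-25 — timely.
(4) due by 2016-12-25 + 5 days = 2016-12-30; not done until 2017-01-03, 4 days after the deadline.

Step 4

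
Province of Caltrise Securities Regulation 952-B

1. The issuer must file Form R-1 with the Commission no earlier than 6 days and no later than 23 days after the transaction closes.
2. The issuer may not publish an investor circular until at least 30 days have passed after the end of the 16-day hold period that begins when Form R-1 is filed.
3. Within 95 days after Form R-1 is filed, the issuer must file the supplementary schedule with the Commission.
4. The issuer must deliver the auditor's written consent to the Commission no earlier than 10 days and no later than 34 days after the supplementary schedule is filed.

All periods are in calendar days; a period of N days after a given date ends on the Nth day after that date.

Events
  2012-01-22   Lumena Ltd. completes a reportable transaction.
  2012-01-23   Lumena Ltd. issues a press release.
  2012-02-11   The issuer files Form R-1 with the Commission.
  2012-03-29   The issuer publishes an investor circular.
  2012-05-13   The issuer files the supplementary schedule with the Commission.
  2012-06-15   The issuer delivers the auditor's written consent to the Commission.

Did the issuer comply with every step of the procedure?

Step 1 — 6 and 23 days from 2012-01-22 (when the transaction closes) are 2012-01-28 and 2012-02-14 respectively; 2012-02-11 falls inside that range.
Step 2 — must wait 30 days from 2012-02-27 (end of the 16-day hold period, which began when Form R-1 is filed on 2012-02-11), so not before 2012-03-28; 2012-03-29 is on or after that date.
Step 3 — counting 95 days from 2012-02-11 (when Form R-1 is filed) gives a deadline of 2012-05-16; completed 2012-05-13, before the deadline.
Step 4 — 10 and 34 days from 2012-05-13 (when the supplementary schedule is filed) are 2012-05-23 and 2012-06-16 respectively; done 2012-06-15 — within the window.

Yes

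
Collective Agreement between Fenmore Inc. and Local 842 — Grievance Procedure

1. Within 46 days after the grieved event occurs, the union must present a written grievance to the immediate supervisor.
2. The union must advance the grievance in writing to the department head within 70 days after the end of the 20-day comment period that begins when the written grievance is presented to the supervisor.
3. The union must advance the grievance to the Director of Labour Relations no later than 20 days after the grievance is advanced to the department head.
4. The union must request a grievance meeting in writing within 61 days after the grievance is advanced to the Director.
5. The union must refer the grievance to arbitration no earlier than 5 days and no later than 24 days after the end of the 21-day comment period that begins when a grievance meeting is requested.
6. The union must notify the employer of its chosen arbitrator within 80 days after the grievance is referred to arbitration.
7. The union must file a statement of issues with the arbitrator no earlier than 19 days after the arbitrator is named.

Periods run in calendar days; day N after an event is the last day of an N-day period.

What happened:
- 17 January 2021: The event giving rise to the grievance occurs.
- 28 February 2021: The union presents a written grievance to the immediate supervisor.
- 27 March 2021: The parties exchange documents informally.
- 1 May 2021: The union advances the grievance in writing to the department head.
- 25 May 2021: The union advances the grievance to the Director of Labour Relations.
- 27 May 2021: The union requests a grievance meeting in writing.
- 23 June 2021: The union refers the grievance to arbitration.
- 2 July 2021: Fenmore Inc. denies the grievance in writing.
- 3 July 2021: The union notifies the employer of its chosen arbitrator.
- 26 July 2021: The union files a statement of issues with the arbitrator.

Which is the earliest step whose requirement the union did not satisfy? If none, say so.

Step 3

Step 1: 46 days after 17 January 2021 (when the grieved event occurs) is 4 March 2021; completed 28 February 2021, before the deadline.
Step 2: 70 days after 20 March 2021 (end of the 20-day comment period, which began when the written grievance is presented to the supervisor on 28 February 2021) is 29 May 2021; done 1 May 2021 — timely.
Step 3: 20 days after 1 May 2021 (when the grievance is advanced to the department head) is 21 May 2021; done 25 May 2021 — 4 days late.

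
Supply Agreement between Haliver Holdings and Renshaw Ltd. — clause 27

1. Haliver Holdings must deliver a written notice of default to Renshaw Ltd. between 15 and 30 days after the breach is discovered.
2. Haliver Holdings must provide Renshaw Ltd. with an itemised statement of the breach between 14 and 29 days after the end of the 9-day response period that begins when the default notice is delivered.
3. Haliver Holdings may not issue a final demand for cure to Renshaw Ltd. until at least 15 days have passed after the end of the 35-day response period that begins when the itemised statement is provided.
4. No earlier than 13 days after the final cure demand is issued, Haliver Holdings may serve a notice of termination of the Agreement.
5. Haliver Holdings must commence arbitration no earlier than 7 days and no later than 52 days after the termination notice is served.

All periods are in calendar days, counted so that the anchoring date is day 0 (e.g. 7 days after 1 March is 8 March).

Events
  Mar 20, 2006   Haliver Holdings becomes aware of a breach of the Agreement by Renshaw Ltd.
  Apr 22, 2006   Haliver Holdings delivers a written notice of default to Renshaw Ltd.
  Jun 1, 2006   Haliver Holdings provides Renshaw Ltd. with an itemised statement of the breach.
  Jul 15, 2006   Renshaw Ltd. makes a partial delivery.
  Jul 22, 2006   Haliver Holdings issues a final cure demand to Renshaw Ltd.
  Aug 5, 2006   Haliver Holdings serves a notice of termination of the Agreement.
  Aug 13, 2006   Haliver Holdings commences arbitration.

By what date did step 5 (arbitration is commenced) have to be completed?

Step 5 runs from Aug 5, 2006, when the termination notice is served. The window is 7–52 days after Aug 5, 2006; it closes on Sep 26, 2006.

Sep 26, 2006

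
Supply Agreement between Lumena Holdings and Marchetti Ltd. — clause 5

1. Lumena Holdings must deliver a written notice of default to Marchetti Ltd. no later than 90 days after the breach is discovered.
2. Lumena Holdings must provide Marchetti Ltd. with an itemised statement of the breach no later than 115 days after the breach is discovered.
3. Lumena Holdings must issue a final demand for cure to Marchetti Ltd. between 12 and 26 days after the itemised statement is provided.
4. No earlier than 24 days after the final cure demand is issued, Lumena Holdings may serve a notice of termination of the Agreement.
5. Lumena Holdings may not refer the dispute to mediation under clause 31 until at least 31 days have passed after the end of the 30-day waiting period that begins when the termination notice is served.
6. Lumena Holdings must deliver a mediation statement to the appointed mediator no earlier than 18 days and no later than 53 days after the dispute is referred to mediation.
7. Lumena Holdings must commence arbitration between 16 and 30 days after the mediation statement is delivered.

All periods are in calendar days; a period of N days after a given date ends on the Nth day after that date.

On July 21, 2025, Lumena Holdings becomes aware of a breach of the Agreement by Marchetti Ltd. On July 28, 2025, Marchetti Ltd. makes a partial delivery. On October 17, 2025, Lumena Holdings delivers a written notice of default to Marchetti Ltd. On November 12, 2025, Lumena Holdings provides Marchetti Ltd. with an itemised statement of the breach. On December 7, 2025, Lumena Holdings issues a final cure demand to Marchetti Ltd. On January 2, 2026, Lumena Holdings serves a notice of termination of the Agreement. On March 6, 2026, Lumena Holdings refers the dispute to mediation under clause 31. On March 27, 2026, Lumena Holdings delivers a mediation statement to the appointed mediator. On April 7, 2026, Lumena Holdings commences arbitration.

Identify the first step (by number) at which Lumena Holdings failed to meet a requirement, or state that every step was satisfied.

Step 7

Step 1: 90 days after July 21, 2025 (when the breach is discovered) is October 19, 2025; October 17, 2025 is within that limit.
Step 2: 115 days after July 21, 2025 (when the breach is discovered) is November 13, 2025; completed November 12, 2025, before the deadline.
Step 3: the window is 12–26 days after November 12, 2025 (when the itemised statement is provided), so November 24, 2025 through December 8, 2025; done December 7, 2025, which is between those dates.
Step 4: the earliest permitted date is 24 days after December 7, 2025 (when the final cure demand is issued), i.e. December 31, 2025; January 2, 2026 is on or after that date.
Step 5: the earliest permitted date is 31 days after February 1, 2026 (end of the 30-day waiting period, which began when the termination notice is served on January 2, 2026), i.e. March 4, 2026; March 6, 2026 is on or after that date.
Step 6: the window is 18–53 days after March 6, 2026 (when the dispute is referred to mediation), so March 24, 2026 through April 28, 2026; done March 27, 2026, which is between those dates.
Step 7: the window is 16–30 days after March 27, 2026 (when the mediation statement is delivered), so April 12, 2026 through April 26, 2026; April 7, 2026 is 5 days too early.
Later steps need not be reached.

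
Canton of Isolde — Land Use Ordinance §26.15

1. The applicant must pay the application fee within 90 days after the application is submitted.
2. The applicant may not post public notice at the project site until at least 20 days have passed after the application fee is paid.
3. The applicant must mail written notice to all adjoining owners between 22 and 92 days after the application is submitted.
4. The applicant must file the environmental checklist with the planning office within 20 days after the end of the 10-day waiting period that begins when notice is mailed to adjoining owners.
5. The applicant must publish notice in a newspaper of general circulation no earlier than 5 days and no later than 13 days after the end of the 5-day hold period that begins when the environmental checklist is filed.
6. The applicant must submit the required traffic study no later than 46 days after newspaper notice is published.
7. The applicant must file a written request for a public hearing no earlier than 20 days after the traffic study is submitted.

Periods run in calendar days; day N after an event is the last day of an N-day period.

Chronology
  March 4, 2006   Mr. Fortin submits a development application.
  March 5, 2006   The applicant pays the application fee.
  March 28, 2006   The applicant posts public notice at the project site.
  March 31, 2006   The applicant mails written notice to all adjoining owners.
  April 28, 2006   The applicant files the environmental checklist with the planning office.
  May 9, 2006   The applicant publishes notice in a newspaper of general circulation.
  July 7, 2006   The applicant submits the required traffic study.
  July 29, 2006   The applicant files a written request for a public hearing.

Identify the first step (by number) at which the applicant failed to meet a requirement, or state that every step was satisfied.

Step 1 — counting 90 days from March 4, 2006 (when the application is submitted) gives a deadline of June 2, 2006; March 5, 2006 is within that limit.
Step 2 — must wait 20 days from March 5, 2006 (when the application fee is paid), so not before March 25, 2006; March 28, 2006 is on or after that date.
Step 3 — 22 and 92 days from March 4, 2006 (when the application is submitted) are March 26, 2006 and June 4, 2006 respectively; done March 31, 2006 — within the window.
Step 4 — counting 20 days from April 10, 2006 (end of the 10-day waiting period, which began when notice is mailed to adjoining owners on March 31, 2006) gives a deadline of April 30, 2006; done April 28, 2006 — timely.
Step 5 — 5 and 13 days from May 3, 2006 (end of the 5-day hold period, which began when the environmental checklist is filed on April 28, 2006) are May 8, 2006 and May 16, 2006 respectively; done May 9, 2006, which is between those dates.
Step 6 — counting 46 days from May 9, 2006 (when newspaper notice is published) gives a deadline of June 24, 2006; done July 7, 2006 — 13 days late.

Step 6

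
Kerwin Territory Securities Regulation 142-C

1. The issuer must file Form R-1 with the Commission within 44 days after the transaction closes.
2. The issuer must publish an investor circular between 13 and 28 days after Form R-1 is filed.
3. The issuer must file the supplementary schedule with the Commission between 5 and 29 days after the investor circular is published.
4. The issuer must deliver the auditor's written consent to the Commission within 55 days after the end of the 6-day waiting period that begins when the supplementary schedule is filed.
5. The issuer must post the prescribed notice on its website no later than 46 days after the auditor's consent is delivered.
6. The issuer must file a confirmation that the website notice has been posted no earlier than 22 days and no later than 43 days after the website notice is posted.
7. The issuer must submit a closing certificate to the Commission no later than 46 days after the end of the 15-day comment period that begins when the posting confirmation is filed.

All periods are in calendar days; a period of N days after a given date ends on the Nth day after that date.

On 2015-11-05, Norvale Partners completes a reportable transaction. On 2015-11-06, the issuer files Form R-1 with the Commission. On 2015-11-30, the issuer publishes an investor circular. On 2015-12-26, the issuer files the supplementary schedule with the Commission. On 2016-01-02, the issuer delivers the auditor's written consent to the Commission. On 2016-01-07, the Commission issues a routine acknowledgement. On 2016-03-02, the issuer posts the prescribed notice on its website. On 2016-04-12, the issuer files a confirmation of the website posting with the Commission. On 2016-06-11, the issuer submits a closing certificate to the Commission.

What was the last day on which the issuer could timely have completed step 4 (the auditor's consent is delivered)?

2016-02-25

The supplementary schedule is filed on 2015-12-26; the 6-day waiting period therefore ends 2016-01-01, and step 4 runs from that date. 55 days after 2016-01-01 is 2016-02-25.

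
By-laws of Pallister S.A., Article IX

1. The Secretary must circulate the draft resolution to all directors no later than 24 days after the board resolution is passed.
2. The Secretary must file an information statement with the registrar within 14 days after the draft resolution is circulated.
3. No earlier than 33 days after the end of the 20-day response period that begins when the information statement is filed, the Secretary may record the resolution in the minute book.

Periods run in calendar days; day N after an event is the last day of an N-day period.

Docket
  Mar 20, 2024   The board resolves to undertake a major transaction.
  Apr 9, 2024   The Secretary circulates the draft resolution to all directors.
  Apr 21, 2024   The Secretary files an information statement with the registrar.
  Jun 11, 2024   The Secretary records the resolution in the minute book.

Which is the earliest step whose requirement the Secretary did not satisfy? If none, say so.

Step 1: 24 days after Mar 20, 2024 (when the board resolution is passed) is Apr 13, 2024; Apr 9, 2024 is within that limit.
Step 2: 14 days after Apr 9, 2024 (when the draft resolution is circulated) is Apr 23, 2024; completed Apr 21, 2024, before the deadline.
Step 3: the earliest permitted date is 33 days after May 11, 2024 (end of the 20-day response period, which began when the information statement is filed on Apr 21, 2024), i.e. Jun 13, 2024; acted on Jun 11, 2024, 2 days prematurely.

Step 3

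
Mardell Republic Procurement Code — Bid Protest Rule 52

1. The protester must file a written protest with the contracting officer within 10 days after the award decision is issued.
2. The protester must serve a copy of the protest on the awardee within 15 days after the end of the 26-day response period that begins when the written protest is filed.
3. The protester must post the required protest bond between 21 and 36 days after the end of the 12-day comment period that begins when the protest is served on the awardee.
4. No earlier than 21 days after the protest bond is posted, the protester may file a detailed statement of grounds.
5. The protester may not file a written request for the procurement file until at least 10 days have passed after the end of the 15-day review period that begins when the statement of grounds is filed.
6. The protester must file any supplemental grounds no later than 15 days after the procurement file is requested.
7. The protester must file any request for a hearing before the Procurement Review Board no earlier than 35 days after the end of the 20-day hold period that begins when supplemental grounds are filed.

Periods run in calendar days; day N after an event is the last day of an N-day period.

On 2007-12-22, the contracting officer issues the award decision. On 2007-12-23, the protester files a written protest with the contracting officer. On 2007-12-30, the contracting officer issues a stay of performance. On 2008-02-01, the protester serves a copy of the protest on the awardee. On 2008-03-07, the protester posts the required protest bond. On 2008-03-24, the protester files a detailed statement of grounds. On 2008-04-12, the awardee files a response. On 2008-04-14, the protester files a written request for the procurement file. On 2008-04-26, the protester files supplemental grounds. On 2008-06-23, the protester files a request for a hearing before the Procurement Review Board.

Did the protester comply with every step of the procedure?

(1) due by 2007-12-22 + 10 days = 2008-01-01; completed 2007-12-23, before the deadline.
(2) due by 2008-01-18 + 15 days = 2008-02-02; 2008-02-01 is within that limit.
(3) the permitted window runs from 2008-02-13 + 21 = 2008-03-05 to 2008-02-13 + 36 = 2008-03-20; done 2008-03-07, which is between those dates.
(4) permitted from 2008-03-07 + 21 days = 2008-03-28 onward; done 2008-03-24 — 4 days too early.

No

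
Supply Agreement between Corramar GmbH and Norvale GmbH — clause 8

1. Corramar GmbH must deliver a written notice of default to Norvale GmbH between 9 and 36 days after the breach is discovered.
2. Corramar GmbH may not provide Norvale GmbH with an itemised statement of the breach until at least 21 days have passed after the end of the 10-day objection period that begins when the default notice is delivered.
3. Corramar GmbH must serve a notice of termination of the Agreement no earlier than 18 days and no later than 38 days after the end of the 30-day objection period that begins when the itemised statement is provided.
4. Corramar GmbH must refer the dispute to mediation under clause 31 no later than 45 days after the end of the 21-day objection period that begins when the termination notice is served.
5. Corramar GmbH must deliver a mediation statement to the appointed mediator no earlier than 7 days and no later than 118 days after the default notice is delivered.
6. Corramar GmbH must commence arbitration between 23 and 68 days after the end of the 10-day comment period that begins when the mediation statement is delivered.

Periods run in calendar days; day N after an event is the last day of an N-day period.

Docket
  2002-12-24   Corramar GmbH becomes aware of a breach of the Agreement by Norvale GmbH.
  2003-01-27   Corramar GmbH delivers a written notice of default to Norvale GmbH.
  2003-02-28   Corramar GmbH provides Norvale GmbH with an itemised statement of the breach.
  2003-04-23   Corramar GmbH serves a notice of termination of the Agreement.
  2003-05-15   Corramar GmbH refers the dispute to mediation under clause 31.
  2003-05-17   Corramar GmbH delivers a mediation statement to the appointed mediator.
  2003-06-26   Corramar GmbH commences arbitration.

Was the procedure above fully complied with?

Step 1 — 9 and 36 days from 2002-12-24 (when the breach is discovered) are 2003-01-02 and 2003-01-29 respectively; done 2003-01-27, which is between those dates.
Step 2 — must wait 21 days from 2003-02-06 (end of the 10-day objection period, which began when the default notice is delivered on 2003-01-27), so not before 2003-02-27; done 2003-02-28, after the minimum wait.
Step 3 — 18 and 38 days from 2003-03-30 (end of the 30-day objection period, which began when the itemised statement is provided on 2003-02-28) are 2003-04-17 and 2003-05-07 respectively; 2003-04-23 falls inside that range.
Step 4 — counting 45 days from 2003-05-14 (end of the 21-day objection period, which began when the termination notice is served on 2003-04-23) gives a deadline of 2003-06-28; completed 2003-05-15, before the deadline.
Step 5 — 7 and 118 days from 2003-01-27 (when the default notice is delivered) are 2003-02-03 and 2003-05-25 respectively; done 2003-05-17 — within the window.
Step 6 — 23 and 68 days from 2003-05-27 (end of the 10-day comment period, which began when the mediation statement is delivered on 2003-05-17) are 2003-06-19 and 2003-08-03 respectively; 2003-06-26 falls inside that range.

Yes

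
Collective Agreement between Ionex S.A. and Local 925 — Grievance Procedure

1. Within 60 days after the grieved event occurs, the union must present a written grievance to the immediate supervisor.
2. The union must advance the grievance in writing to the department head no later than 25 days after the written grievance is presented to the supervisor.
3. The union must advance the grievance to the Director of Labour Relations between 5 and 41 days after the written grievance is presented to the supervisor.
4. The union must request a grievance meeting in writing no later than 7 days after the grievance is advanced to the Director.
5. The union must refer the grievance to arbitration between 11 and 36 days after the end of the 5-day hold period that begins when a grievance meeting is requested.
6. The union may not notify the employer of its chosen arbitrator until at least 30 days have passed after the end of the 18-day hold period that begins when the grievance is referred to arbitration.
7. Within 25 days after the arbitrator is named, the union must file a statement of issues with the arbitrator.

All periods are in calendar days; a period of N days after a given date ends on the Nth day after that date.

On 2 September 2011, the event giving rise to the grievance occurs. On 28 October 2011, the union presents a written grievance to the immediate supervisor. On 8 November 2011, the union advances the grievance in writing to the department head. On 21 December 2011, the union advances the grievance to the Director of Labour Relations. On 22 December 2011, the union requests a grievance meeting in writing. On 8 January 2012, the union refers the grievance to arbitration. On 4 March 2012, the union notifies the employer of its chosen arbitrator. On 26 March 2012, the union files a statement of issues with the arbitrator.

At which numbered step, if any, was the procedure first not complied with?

(1) due by 2 September 2011 + 60 days = 1 November 2011; completed 28 October 2011, before the deadline.
(2) due by 28 October 2011 + 25 days = 22 November 2011; 8 November 2011 is within that limit.
(3) the permitted window runs from 28 October 2011 + 5 = 2 November 2011 to 28 October 2011 + 41 = 8 December 2011; 21 December 2011 is 13 days past the end of the window.
No need to go further; step 3 was not satisfied.

Step 3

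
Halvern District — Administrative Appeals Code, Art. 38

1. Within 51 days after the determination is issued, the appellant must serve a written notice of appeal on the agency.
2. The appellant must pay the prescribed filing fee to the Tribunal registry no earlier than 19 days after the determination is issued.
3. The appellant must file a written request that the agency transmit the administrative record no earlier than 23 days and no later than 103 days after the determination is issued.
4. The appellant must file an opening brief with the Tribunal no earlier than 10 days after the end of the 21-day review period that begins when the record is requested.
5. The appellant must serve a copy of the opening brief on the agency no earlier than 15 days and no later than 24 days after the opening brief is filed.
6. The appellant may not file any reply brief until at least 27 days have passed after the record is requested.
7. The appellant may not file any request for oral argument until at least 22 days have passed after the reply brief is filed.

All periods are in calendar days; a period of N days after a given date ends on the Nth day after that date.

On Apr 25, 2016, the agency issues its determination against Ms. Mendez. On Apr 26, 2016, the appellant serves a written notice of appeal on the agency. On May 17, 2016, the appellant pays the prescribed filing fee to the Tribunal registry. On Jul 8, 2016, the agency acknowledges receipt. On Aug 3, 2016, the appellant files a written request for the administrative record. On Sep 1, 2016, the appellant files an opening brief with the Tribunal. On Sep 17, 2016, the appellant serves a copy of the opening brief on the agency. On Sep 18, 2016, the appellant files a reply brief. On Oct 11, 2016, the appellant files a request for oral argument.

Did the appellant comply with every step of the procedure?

(1) due by Apr 25, 2016 + 51 days = Jun 15, 2016; Apr 26, 2016 is within that limit.
(2) permitted from Apr 25, 2016 + 19 days = May 14, 2016 onward; May 17, 2016 is on or after that date.
(3) the permitted window runs from Apr 25, 2016 + 23 = May 18, 2016 to Apr 25, 2016 + 103 = Aug 6, 2016; done Aug 3, 2016 — within the window.
(4) permitted from Aug 24, 2016 + 10 days = Sep 3, 2016 onward; Sep 1, 2016 is 2 days before the earliest permitted date.

No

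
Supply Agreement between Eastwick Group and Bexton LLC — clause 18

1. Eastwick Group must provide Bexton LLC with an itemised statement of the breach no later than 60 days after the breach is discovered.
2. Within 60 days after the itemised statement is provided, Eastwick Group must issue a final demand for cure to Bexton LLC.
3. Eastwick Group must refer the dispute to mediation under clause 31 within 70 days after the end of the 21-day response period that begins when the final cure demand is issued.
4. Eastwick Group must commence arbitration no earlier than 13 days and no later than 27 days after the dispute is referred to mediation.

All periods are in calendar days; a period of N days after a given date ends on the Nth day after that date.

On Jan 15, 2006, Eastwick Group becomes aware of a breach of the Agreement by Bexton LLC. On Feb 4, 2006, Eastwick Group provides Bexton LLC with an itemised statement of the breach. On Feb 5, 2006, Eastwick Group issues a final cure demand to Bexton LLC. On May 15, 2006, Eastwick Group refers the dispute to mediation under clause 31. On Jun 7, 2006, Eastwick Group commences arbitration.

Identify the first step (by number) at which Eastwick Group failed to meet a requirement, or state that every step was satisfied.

Step 1 — counting 60 days from Jan 15, 2006 (when the breach is discovered) gives a deadline of Mar 16, 2006; Feb 4, 2006 is within that limit.
Step 2 — counting 60 days from Feb 4, 2006 (when the itemised statement is provided) gives a deadline of Apr 5, 2006; completed Feb 5, 2006, before the deadline.
Step 3 — counting 70 days from Feb 26, 2006 (end of the 21-day response period, which began when the final cure demand is issued on Feb 5, 2006) gives a deadline of May 7, 2006; done May 15, 2006 — 8 days late.

Step 3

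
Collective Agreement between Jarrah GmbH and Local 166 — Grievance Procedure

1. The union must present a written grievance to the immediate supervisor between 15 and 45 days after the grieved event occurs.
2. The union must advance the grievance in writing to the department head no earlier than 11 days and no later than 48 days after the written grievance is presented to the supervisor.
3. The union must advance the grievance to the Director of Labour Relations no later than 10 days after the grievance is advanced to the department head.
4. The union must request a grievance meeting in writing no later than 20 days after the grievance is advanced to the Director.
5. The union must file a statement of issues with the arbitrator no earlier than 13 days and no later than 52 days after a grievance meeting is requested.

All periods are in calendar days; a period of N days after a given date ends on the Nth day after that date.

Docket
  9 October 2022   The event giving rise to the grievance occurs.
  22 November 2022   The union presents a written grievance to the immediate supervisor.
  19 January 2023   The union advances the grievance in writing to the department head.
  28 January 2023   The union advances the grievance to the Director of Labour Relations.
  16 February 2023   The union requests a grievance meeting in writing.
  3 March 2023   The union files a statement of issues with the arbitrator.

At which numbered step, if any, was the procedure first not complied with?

Step 1: the window is 15–45 days after 9 October 2022 (when the grieved event occurs), so 24 October 2022 through 23 November 2022; 22 November 2022 falls inside that range.
Step 2: the window is 11–48 days after 22 November 2022 (when the written grievance is presented to the supervisor), so 3 December 2022 through 9 January 2023; 19 January 2023 is 10 days past the end of the window.
That is the first point of non-compliance.

Step 2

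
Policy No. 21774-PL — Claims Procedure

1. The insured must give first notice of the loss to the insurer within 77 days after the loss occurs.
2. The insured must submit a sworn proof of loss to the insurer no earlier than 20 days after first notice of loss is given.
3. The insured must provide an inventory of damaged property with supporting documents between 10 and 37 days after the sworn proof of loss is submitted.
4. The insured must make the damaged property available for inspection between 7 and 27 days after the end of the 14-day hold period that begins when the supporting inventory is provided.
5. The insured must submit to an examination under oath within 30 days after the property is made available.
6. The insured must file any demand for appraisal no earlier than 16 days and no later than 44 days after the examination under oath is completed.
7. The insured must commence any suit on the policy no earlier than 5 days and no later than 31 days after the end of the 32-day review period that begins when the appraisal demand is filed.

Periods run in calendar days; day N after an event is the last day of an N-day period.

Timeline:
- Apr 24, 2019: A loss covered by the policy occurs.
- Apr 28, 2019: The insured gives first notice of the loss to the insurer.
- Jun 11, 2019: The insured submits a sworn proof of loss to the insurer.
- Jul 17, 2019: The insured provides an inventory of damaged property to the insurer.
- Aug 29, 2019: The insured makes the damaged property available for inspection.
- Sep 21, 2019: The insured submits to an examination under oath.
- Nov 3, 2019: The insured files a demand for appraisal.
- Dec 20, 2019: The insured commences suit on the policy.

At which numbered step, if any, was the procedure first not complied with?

Step 4

Step 1 — counting 77 days from Apr 24, 2019 (when the loss occurs) gives a deadline of Jul 10, 2019; done Apr 28, 2019 — timely.
Step 2 — must wait 20 days from Apr 28, 2019 (when first notice of loss is given), so not before May 18, 2019; Jun 11, 2019 is on or after that date.
Step 3 — 10 and 37 days from Jun 11, 2019 (when the sworn proof of loss is submitted) are Jun 21, 2019 and Jul 18, 2019 respectively; done Jul 17, 2019 — within the window.
Step 4 — 7 and 27 days from Jul 31, 2019 (end of the 14-day hold period, which began when the supporting inventory is provided on Jul 17, 2019) are Aug 7, 2019 and Aug 27, 2019 respectively; done Aug 29, 2019 — 2 days after the window closed.
The procedure was therefore not followed at step 4.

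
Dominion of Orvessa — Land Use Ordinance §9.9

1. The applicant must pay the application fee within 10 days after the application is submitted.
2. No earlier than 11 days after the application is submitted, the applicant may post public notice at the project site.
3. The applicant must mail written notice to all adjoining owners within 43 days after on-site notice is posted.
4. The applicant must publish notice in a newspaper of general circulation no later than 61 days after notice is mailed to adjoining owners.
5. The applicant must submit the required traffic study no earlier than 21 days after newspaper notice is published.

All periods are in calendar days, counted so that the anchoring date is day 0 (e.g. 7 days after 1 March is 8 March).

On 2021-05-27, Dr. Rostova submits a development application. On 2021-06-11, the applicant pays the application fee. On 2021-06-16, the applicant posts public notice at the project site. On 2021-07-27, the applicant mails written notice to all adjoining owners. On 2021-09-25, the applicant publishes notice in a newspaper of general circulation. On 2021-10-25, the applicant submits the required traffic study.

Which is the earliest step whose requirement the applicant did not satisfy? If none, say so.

Step 1

(1) due by 2021-05-27 + 10 days = 2021-06-06; done 2021-06-11 — 5 days late.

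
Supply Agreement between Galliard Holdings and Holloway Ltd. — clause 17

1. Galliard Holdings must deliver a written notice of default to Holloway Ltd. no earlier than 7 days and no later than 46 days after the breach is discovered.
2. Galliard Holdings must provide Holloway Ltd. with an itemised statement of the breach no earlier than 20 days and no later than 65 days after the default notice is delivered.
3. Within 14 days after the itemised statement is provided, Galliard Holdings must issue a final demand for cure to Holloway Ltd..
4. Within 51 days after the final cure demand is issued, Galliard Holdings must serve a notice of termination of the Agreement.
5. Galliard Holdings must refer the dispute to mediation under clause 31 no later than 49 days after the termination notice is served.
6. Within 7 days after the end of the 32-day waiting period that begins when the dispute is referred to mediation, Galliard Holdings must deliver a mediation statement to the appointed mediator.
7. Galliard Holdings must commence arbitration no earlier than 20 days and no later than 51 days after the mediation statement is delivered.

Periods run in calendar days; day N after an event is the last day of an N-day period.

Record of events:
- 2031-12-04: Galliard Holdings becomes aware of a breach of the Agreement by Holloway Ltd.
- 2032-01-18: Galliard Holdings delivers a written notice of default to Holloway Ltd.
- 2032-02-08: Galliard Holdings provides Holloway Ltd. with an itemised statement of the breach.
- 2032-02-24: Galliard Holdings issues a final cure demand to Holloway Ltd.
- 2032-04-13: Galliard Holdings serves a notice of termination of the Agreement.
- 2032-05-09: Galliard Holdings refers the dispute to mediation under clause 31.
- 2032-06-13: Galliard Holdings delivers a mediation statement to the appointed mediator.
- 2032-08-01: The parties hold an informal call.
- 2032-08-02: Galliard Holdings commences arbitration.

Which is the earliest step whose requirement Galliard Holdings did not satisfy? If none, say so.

Step 3

Step 1 — 7 and 46 days from 2031-12-04 (when the breach is discovered) are 2031-12-11 and 2032-01-19 respectively; 2032-01-18 falls inside that range.
Step 2 — 20 and 65 days from 2032-01-18 (when the default notice is delivered) are 2032-02-07 and 2032-03-23 respectively; done 2032-02-08, which is between those dates.
Step 3 — counting 14 days from 2032-02-08 (when the itemised statement is provided) gives a deadline of 2032-02-22; 2032-02-24 misses that deadline by 2 days.
The analysis stops there.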